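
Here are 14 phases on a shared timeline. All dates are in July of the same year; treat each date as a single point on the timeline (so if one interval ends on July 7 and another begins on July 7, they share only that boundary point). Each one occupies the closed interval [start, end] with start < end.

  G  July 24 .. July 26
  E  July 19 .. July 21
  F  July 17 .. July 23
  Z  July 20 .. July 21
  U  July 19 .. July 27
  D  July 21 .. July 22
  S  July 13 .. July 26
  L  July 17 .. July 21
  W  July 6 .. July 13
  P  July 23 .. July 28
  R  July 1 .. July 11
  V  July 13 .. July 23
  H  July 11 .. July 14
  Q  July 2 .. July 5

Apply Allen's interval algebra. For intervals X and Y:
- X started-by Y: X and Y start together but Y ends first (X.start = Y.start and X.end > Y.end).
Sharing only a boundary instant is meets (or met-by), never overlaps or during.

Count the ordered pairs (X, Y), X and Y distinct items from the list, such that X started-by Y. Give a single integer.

Checking all 182 ordered pairs for relation 'started-by'; matching pairs in alphabetical order:
(F, L): F started-by L ✓
(S, V): S started-by V ✓
(U, E): U started-by E ✓
Count: 3.

3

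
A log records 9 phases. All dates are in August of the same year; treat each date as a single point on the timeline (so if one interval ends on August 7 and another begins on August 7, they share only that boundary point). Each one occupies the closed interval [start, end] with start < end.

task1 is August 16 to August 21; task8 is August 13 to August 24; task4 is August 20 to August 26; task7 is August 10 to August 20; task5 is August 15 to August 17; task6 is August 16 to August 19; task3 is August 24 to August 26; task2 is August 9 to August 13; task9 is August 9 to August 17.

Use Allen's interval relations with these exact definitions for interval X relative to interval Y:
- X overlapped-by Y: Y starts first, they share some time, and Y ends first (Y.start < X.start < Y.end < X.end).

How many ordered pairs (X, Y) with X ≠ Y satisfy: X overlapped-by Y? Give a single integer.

11

Checking all 72 ordered pairs for relation 'overlapped-by'; matching pairs in alphabetical order:
(task1, task5): task1 overlapped-by task5 ✓
(task1, task7): task1 overlapped-by task7 ✓
(task1, task9): task1 overlapped-by task9 ✓
(task4, task1): task4 overlapped-by task1 ✓
(task4, task8): task4 overlapped-by task8 ✓
(task6, task5): task6 overlapped-by task5 ✓
(task6, task9): task6 overlapped-by task9 ✓
(task7, task2): task7 overlapped-by task2 ✓
(task7, task9): task7 overlapped-by task9 ✓
(task8, task7): task8 overlapped-by task7 ✓
(task8, task9): task8 overlapped-by task9 ✓
Count: 11.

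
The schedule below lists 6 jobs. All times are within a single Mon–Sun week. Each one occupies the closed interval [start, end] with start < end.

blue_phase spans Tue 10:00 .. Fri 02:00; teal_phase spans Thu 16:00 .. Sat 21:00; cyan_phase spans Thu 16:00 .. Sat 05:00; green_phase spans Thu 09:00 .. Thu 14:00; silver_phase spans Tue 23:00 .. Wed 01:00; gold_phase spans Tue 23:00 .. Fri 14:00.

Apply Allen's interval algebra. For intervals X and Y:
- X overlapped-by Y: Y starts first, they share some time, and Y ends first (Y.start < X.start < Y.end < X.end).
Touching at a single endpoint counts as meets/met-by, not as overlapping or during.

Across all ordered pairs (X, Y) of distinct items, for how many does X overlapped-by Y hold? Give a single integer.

5

Checking all 30 ordered pairs for relation 'overlapped-by'; matching pairs in alphabetical order:
(cyan_phase, blue_phase): cyan_phase overlapped-by blue_phase ✓
(cyan_phase, gold_phase): cyan_phase overlapped-by gold_phase ✓
(gold_phase, blue_phase): gold_phase overlapped-by blue_phase ✓
(teal_phase, blue_phase): teal_phase overlapped-by blue_phase ✓
(teal_phase, gold_phase): teal_phase overlapped-by gold_phase ✓
Count: 5.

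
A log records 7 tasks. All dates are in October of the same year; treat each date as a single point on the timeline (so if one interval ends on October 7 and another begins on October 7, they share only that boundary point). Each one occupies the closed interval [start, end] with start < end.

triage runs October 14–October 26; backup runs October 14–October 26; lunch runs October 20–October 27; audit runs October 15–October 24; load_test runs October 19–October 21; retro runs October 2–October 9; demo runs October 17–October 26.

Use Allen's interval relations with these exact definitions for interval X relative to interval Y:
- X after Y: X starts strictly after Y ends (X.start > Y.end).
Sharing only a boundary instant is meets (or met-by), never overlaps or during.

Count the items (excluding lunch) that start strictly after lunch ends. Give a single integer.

Target lunch = [October 20, October 27].
audit [October 15, October 24] → overlaps → no.
backup [October 14, October 26] → overlaps → no.
demo [October 17, October 26] → overlaps → no.
load_test [October 19, October 21] → overlaps → no.
retro [October 2, October 9] → before → no.
triage [October 14, October 26] → overlaps → no.
Total: 0.

0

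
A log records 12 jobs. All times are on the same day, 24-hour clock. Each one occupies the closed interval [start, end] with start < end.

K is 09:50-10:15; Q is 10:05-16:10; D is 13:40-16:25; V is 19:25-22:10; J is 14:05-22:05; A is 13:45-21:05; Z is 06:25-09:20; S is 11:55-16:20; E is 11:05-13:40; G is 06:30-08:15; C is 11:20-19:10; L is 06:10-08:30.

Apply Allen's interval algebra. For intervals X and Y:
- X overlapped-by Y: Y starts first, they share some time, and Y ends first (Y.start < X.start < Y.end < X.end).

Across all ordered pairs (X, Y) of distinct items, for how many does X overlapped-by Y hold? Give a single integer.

Checking all 132 ordered pairs for relation 'overlapped-by'; matching pairs in alphabetical order:
(A, C): A overlapped-by C ✓
(A, D): A overlapped-by D ✓
(A, Q): A overlapped-by Q ✓
(A, S): A overlapped-by S ✓
(C, E): C overlapped-by E ✓
(C, Q): C overlapped-by Q ✓
(D, Q): D overlapped-by Q ✓
(D, S): D overlapped-by S ✓
(J, A): J overlapped-by A ✓
(J, C): J overlapped-by C ✓
(J, D): J overlapped-by D ✓
(J, Q): J overlapped-by Q ✓
(J, S): J overlapped-by S ✓
(Q, K): Q overlapped-by K ✓
(S, E): S overlapped-by E ✓
(S, Q): S overlapped-by Q ✓
(V, A): V overlapped-by A ✓
(V, J): V overlapped-by J ✓
(Z, L): Z overlapped-by L ✓
Count: 19.

19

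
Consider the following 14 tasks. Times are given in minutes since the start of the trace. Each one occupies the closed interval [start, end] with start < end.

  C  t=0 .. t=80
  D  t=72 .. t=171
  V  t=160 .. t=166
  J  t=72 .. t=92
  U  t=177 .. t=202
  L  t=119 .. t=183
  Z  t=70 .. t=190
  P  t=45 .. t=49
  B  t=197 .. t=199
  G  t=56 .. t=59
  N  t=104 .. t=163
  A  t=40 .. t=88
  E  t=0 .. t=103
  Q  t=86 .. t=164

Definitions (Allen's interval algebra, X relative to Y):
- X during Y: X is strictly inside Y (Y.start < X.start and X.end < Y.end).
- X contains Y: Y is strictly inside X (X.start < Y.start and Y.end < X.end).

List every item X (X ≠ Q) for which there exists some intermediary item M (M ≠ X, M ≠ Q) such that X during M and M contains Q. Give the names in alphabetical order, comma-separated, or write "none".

D, J, L, N, V

Target Q = [t=86, t=164].
Intermediaries M with M contains Q: D, Z.
Via D — items with X during D: N, V.
Via Z — items with X during Z: D, J, L, N, V.
Union: D, J, L, N, V.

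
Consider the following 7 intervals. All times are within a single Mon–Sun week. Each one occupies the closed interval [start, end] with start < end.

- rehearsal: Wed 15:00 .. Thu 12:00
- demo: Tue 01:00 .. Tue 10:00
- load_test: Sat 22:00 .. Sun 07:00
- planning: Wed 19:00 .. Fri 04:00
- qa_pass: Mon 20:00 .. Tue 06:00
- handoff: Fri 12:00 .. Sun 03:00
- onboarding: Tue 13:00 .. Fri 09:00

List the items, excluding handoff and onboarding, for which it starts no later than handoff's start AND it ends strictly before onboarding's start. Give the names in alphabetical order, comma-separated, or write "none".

Conditions: its start is no later than handoff's start (X.start <= Fri 12:00) AND its end is strictly before onboarding's start (X.end < Tue 13:00).
demo: start Tue 01:00 <= Fri 12:00? ✓; end Tue 10:00 < Tue 13:00? ✓ → yes.
load_test: start Sat 22:00 <= Fri 12:00? ✗; end Sun 07:00 < Tue 13:00? ✗ → no.
planning: start Wed 19:00 <= Fri 12:00? ✓; end Fri 04:00 < Tue 13:00? ✗ → no.
qa_pass: start Mon 20:00 <= Fri 12:00? ✓; end Tue 06:00 < Tue 13:00? ✓ → yes.
rehearsal: start Wed 15:00 <= Fri 12:00? ✓; end Thu 12:00 < Tue 13:00? ✗ → no.
Result: demo, qa_pass.

demo, qa_pass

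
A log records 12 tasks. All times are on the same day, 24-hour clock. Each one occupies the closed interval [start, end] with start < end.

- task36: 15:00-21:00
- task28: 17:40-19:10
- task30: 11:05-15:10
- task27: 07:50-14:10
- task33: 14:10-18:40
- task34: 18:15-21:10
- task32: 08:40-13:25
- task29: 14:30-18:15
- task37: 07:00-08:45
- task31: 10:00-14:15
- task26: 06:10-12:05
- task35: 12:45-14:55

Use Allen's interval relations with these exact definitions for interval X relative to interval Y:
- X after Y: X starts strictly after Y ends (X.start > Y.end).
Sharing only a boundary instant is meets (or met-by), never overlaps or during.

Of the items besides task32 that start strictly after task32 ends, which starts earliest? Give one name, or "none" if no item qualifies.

task33

Target task32 = [08:40, 13:25].
task26 [06:10, 12:05] → overlaps → excluded.
task27 [07:50, 14:10] → contains → excluded.
task28 [17:40, 19:10] → after → candidate.
task29 [14:30, 18:15] → after → candidate.
task30 [11:05, 15:10] → overlapped-by → excluded.
task31 [10:00, 14:15] → overlapped-by → excluded.
task33 [14:10, 18:40] → after → candidate.
task34 [18:15, 21:10] → after → candidate.
task35 [12:45, 14:55] → overlapped-by → excluded.
task36 [15:00, 21:00] → after → candidate.
task37 [07:00, 08:45] → overlaps → excluded.
Among candidates, earliest start is 14:10 → task33.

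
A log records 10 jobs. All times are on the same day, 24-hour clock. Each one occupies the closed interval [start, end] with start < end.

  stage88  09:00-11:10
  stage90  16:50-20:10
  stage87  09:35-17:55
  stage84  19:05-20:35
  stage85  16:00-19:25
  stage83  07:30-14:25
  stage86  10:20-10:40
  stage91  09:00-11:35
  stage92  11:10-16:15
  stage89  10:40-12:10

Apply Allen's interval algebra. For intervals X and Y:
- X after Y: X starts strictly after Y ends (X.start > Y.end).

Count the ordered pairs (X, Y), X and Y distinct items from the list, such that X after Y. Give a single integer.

19

Checking all 90 ordered pairs for relation 'after'; matching pairs in alphabetical order:
(stage84, stage83): stage84 after stage83 ✓
(stage84, stage86): stage84 after stage86 ✓
(stage84, stage87): stage84 after stage87 ✓
(stage84, stage88): stage84 after stage88 ✓
(stage84, stage89): stage84 after stage89 ✓
(stage84, stage91): stage84 after stage91 ✓
(stage84, stage92): stage84 after stage92 ✓
(stage85, stage83): stage85 after stage83 ✓
(stage85, stage86): stage85 after stage86 ✓
(stage85, stage88): stage85 after stage88 ✓
(stage85, stage89): stage85 after stage89 ✓
(stage85, stage91): stage85 after stage91 ✓
(stage90, stage83): stage90 after stage83 ✓
(stage90, stage86): stage90 after stage86 ✓
(stage90, stage88): stage90 after stage88 ✓
(stage90, stage89): stage90 after stage89 ✓
(stage90, stage91): stage90 after stage91 ✓
(stage90, stage92): stage90 after stage92 ✓
(stage92, stage86): stage92 after stage86 ✓
Count: 19.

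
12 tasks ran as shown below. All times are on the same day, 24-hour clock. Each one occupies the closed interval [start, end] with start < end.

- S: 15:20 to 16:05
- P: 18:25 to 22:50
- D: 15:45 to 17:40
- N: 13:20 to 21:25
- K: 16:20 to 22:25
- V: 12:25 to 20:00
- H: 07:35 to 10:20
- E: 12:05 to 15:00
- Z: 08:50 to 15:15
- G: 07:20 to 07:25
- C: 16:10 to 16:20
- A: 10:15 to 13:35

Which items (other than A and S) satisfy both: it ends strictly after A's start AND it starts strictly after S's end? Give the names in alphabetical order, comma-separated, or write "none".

C, K, P

Conditions: its end is strictly after A's start (X.end > 10:15) AND its start is strictly after S's end (X.start > 16:05).
C: end 16:20 > 10:15? ✓; start 16:10 > 16:05? ✓ → yes.
D: end 17:40 > 10:15? ✓; start 15:45 > 16:05? ✗ → no.
E: end 15:00 > 10:15? ✓; start 12:05 > 16:05? ✗ → no.
G: end 07:25 > 10:15? ✗; start 07:20 > 16:05? ✗ → no.
H: end 10:20 > 10:15? ✓; start 07:35 > 16:05? ✗ → no.
K: end 22:25 > 10:15? ✓; start 16:20 > 16:05? ✓ → yes.
N: end 21:25 > 10:15? ✓; start 13:20 > 16:05? ✗ → no.
P: end 22:50 > 10:15? ✓; start 18:25 > 16:05? ✓ → yes.
V: end 20:00 > 10:15? ✓; start 12:25 > 16:05? ✗ → no.
Z: end 15:15 > 10:15? ✓; start 08:50 > 16:05? ✗ → no.
Result: C, K, P.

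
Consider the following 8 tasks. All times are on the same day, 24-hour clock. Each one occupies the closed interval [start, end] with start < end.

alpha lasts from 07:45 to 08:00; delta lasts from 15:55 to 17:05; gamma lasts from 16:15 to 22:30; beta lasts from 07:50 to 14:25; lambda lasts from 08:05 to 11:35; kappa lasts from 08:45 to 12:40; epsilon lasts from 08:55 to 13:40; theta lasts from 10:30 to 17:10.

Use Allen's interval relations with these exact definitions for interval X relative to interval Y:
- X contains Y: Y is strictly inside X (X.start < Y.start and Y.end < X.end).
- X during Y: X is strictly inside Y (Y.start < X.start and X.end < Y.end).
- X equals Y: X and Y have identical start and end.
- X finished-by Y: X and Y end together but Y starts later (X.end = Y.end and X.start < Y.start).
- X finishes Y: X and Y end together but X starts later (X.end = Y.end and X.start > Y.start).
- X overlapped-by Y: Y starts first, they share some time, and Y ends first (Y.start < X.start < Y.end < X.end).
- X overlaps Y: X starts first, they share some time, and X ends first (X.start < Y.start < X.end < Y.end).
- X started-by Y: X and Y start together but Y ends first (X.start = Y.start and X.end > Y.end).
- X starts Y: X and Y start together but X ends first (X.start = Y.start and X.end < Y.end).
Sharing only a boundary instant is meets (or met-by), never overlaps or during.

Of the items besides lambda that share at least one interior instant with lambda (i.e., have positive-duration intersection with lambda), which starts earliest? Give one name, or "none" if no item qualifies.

beta

Target lambda = [08:05, 11:35].
alpha [07:45, 08:00] → before → excluded.
beta [07:50, 14:25] → contains → candidate.
delta [15:55, 17:05] → after → excluded.
epsilon [08:55, 13:40] → overlapped-by → candidate.
gamma [16:15, 22:30] → after → excluded.
kappa [08:45, 12:40] → overlapped-by → candidate.
theta [10:30, 17:10] → overlapped-by → candidate.
Among candidates, earliest start is 07:50 → beta.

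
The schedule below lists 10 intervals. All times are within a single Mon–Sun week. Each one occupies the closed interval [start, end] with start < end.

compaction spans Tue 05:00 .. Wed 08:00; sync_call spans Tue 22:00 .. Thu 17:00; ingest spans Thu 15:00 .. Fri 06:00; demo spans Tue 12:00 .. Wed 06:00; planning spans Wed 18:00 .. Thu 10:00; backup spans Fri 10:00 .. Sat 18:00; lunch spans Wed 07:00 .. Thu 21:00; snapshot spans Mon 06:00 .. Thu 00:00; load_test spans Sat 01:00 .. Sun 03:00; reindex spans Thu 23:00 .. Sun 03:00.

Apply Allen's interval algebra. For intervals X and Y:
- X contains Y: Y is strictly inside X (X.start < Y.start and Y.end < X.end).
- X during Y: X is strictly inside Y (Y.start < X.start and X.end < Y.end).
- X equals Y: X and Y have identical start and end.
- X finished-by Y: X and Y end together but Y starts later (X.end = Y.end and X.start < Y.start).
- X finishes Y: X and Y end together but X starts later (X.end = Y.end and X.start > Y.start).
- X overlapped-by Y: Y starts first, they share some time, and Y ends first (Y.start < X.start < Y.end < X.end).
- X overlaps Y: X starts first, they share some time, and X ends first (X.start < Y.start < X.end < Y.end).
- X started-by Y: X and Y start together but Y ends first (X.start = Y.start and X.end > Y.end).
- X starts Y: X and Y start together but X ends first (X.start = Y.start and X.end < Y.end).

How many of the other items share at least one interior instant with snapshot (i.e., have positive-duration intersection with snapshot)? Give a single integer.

Target snapshot = [Mon 06:00, Thu 00:00].
backup [Fri 10:00, Sat 18:00] → after → no.
compaction [Tue 05:00, Wed 08:00] → during → counts.
demo [Tue 12:00, Wed 06:00] → during → counts.
ingest [Thu 15:00, Fri 06:00] → after → no.
load_test [Sat 01:00, Sun 03:00] → after → no.
lunch [Wed 07:00, Thu 21:00] → overlapped-by → counts.
planning [Wed 18:00, Thu 10:00] → overlapped-by → counts.
reindex [Thu 23:00, Sun 03:00] → after → no.
sync_call [Tue 22:00, Thu 17:00] → overlapped-by → counts.
Total: 5.

5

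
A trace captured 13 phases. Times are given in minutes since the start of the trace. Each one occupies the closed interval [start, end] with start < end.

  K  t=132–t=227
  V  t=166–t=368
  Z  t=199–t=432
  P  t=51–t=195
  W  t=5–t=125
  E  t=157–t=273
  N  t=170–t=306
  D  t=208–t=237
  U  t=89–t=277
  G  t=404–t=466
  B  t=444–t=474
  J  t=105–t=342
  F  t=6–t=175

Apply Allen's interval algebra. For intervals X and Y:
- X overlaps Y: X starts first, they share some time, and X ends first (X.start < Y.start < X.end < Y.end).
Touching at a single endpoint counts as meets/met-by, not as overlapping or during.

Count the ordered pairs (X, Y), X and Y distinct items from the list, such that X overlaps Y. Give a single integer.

Checking all 156 ordered pairs for relation 'overlaps'; matching pairs in alphabetical order:
(E, N): E overlaps N ✓
(E, V): E overlaps V ✓
(E, Z): E overlaps Z ✓
(F, E): F overlaps E ✓
(F, J): F overlaps J ✓
(F, K): F overlaps K ✓
(F, N): F overlaps N ✓
(F, P): F overlaps P ✓
(F, U): F overlaps U ✓
(F, V): F overlaps V ✓
(G, B): G overlaps B ✓
(J, V): J overlaps V ✓
(J, Z): J overlaps Z ✓
(K, D): K overlaps D ✓
(K, E): K overlaps E ✓
(K, N): K overlaps N ✓
(K, V): K overlaps V ✓
(K, Z): K overlaps Z ✓
(N, Z): N overlaps Z ✓
(P, E): P overlaps E ✓
(P, J): P overlaps J ✓
(P, K): P overlaps K ✓
(P, N): P overlaps N ✓
(P, U): P overlaps U ✓
... plus 11 further pairs not listed.
Count: 35.

35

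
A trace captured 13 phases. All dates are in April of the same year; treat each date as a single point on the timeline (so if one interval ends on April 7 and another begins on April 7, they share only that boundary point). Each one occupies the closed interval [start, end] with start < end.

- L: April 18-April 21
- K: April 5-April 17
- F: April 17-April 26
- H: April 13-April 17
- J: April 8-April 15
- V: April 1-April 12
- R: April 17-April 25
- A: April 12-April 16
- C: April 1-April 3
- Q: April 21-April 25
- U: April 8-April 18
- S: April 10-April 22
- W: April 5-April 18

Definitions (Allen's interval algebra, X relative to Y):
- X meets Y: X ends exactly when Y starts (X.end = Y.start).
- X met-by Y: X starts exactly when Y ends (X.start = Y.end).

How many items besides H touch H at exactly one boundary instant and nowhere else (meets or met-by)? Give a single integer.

Target H = [April 13, April 17].
A [April 12, April 16] → overlaps → no.
C [April 1, April 3] → before → no.
F [April 17, April 26] → met-by → counts.
J [April 8, April 15] → overlaps → no.
K [April 5, April 17] → finished-by → no.
L [April 18, April 21] → after → no.
Q [April 21, April 25] → after → no.
R [April 17, April 25] → met-by → counts.
S [April 10, April 22] → contains → no.
U [April 8, April 18] → contains → no.
V [April 1, April 12] → before → no.
W [April 5, April 18] → contains → no.
Total: 2.

2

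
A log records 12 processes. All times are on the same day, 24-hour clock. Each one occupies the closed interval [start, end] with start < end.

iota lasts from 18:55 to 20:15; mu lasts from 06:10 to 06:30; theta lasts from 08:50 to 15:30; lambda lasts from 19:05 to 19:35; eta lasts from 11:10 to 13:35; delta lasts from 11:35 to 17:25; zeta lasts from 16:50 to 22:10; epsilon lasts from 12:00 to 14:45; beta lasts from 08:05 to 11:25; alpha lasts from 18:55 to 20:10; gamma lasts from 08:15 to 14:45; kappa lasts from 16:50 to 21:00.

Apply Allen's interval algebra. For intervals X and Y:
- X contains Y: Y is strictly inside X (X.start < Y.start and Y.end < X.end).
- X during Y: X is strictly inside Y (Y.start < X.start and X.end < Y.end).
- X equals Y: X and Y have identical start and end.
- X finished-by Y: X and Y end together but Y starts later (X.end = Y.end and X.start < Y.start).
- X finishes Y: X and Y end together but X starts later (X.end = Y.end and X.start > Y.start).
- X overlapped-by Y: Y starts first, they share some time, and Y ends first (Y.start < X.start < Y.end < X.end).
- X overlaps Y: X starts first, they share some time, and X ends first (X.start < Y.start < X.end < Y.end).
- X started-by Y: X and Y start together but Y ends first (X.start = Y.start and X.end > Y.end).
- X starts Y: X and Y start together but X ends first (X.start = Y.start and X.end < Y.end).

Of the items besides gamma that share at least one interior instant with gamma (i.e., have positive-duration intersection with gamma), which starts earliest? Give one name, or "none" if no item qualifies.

Target gamma = [08:15, 14:45].
alpha [18:55, 20:10] → after → excluded.
beta [08:05, 11:25] → overlaps → candidate.
delta [11:35, 17:25] → overlapped-by → candidate.
epsilon [12:00, 14:45] → finishes → candidate.
eta [11:10, 13:35] → during → candidate.
iota [18:55, 20:15] → after → excluded.
kappa [16:50, 21:00] → after → excluded.
lambda [19:05, 19:35] → after → excluded.
mu [06:10, 06:30] → before → excluded.
theta [08:50, 15:30] → overlapped-by → candidate.
zeta [16:50, 22:10] → after → excluded.
Among candidates, earliest start is 08:05 → beta.

beta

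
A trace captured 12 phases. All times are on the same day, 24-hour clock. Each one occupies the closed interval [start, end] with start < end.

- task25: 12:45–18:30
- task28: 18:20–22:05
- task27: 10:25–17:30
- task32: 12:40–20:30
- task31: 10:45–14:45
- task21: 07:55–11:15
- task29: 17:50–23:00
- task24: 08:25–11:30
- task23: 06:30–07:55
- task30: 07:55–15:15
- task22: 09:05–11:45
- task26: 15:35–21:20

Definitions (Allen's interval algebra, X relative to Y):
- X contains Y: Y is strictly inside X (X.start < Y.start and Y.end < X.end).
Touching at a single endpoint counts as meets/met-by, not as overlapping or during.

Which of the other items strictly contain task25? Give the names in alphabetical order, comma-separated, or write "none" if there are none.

task32

Target task25 = [12:45, 18:30].
task21 [07:55, 11:15] → before → no.
task22 [09:05, 11:45] → before → no.
task23 [06:30, 07:55] → before → no.
task24 [08:25, 11:30] → before → no.
task26 [15:35, 21:20] → overlapped-by → no.
task27 [10:25, 17:30] → overlaps → no.
task28 [18:20, 22:05] → overlapped-by → no.
task29 [17:50, 23:00] → overlapped-by → no.
task30 [07:55, 15:15] → overlaps → no.
task31 [10:45, 14:45] → overlaps → no.
task32 [12:40, 20:30] → contains → yes.
Result: task32.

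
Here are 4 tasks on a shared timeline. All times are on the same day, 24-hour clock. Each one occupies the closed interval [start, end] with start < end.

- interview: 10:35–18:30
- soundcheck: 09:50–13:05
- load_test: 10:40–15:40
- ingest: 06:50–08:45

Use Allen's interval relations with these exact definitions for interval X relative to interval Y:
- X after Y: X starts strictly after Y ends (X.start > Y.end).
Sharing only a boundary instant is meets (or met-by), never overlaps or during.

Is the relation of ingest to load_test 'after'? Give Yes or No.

ingest = [06:50, 08:45], load_test = [10:40, 15:40].
Actual relation of ingest to load_test: before.
Asked whether 'after' holds → No.

No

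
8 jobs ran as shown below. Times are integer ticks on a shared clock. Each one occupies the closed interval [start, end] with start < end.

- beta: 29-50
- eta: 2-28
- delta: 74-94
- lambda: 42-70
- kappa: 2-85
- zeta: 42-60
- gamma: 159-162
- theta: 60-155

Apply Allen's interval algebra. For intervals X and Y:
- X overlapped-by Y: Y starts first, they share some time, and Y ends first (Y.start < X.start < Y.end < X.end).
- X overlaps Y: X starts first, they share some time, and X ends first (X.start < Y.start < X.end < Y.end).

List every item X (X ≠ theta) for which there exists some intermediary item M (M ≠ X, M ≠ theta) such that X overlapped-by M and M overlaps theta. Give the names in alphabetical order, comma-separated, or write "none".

delta

Target theta = [60, 155].
Intermediaries M with M overlaps theta: kappa, lambda.
Via kappa — items with X overlapped-by kappa: delta.
Via lambda — items with X overlapped-by lambda: none.
Union: delta.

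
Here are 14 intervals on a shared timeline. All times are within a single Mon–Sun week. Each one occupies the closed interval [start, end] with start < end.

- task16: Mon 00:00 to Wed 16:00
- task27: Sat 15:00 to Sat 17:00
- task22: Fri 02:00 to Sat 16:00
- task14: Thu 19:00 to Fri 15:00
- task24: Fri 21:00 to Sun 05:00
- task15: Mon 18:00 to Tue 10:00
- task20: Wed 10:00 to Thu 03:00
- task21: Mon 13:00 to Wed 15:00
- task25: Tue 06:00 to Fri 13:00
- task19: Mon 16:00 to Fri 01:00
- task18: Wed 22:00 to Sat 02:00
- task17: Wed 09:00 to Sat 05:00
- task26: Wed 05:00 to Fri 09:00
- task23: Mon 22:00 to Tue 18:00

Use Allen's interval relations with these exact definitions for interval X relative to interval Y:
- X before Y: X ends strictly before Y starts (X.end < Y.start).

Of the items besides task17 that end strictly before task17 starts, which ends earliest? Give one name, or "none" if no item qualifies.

Target task17 = [Wed 09:00, Sat 05:00].
task14 [Thu 19:00, Fri 15:00] → during → excluded.
task15 [Mon 18:00, Tue 10:00] → before → candidate.
task16 [Mon 00:00, Wed 16:00] → overlaps → excluded.
task18 [Wed 22:00, Sat 02:00] → during → excluded.
task19 [Mon 16:00, Fri 01:00] → overlaps → excluded.
task20 [Wed 10:00, Thu 03:00] → during → excluded.
task21 [Mon 13:00, Wed 15:00] → overlaps → excluded.
task22 [Fri 02:00, Sat 16:00] → overlapped-by → excluded.
task23 [Mon 22:00, Tue 18:00] → before → candidate.
task24 [Fri 21:00, Sun 05:00] → overlapped-by → excluded.
task25 [Tue 06:00, Fri 13:00] → overlaps → excluded.
task26 [Wed 05:00, Fri 09:00] → overlaps → excluded.
task27 [Sat 15:00, Sat 17:00] → after → excluded.
Among candidates, earliest end is Tue 10:00 → task15.

task15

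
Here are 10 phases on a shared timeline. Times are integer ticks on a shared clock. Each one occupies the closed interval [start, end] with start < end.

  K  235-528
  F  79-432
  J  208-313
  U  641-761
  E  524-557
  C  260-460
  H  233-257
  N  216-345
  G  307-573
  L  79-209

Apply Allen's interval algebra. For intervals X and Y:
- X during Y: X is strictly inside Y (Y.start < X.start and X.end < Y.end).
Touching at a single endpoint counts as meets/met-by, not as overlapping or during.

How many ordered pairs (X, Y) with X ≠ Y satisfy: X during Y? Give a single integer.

Checking all 90 ordered pairs for relation 'during'; matching pairs in alphabetical order:
(C, K): C during K ✓
(E, G): E during G ✓
(H, F): H during F ✓
(H, J): H during J ✓
(H, N): H during N ✓
(J, F): J during F ✓
(N, F): N during F ✓
Count: 7.

7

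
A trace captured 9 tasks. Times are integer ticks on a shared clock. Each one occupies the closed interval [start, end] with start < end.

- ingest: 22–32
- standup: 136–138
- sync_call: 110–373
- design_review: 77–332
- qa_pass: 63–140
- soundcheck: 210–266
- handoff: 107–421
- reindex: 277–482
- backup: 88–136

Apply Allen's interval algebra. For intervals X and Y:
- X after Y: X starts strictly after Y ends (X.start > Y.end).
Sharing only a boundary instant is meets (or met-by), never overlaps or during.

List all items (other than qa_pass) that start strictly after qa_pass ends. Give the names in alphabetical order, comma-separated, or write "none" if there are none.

Target qa_pass = [63, 140].
backup [88, 136] → during → no.
design_review [77, 332] → overlapped-by → no.
handoff [107, 421] → overlapped-by → no.
ingest [22, 32] → before → no.
reindex [277, 482] → after → yes.
soundcheck [210, 266] → after → yes.
standup [136, 138] → during → no.
sync_call [110, 373] → overlapped-by → no.
Result: reindex, soundcheck.

reindex, soundcheck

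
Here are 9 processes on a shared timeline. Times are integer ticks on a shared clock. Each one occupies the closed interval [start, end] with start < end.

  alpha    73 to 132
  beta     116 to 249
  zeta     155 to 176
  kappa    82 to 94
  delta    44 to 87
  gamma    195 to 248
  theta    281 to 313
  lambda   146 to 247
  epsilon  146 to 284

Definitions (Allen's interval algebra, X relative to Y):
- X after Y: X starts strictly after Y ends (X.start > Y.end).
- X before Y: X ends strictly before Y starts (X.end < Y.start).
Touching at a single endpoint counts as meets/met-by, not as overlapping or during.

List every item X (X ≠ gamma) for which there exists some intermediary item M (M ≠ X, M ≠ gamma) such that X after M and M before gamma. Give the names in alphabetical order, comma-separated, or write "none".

Target gamma = [195, 248].
Intermediaries M with M before gamma: alpha, delta, kappa, zeta.
Via alpha — items with X after alpha: epsilon, lambda, theta, zeta.
Via delta — items with X after delta: beta, epsilon, lambda, theta, zeta.
Via kappa — items with X after kappa: beta, epsilon, lambda, theta, zeta.
Via zeta — items with X after zeta: theta.
Union: beta, epsilon, lambda, theta, zeta.

beta, epsilon, lambda, theta, zeta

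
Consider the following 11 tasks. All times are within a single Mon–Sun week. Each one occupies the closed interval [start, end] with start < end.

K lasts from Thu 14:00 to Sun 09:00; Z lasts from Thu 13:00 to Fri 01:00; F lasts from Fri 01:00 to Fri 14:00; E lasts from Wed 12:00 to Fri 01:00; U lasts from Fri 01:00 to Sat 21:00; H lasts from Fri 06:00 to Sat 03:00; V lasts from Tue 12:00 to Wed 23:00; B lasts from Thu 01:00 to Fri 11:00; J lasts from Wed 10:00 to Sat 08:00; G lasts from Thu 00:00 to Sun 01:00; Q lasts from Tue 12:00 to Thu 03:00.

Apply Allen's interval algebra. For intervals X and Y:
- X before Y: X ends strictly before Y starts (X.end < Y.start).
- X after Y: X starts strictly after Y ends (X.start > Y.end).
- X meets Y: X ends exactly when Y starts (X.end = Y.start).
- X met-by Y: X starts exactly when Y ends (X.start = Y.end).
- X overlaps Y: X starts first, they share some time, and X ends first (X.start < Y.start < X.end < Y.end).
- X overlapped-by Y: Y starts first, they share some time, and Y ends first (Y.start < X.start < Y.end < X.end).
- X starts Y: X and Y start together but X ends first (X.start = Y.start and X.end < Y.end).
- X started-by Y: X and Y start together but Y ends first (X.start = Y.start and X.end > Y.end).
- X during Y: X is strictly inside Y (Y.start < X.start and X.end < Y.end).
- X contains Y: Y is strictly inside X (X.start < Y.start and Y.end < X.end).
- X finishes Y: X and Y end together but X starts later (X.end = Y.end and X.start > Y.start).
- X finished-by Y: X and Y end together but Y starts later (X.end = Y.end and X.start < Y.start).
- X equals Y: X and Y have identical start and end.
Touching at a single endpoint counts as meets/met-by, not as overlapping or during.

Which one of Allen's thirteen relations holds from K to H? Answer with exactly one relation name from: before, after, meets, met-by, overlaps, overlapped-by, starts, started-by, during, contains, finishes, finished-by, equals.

K = [Thu 14:00, Sun 09:00]; H = [Fri 06:00, Sat 03:00].
Compare endpoints: K.start < H.start, K.start < H.end, K.end > H.start, K.end > H.end.
That pattern is 'contains'.

contains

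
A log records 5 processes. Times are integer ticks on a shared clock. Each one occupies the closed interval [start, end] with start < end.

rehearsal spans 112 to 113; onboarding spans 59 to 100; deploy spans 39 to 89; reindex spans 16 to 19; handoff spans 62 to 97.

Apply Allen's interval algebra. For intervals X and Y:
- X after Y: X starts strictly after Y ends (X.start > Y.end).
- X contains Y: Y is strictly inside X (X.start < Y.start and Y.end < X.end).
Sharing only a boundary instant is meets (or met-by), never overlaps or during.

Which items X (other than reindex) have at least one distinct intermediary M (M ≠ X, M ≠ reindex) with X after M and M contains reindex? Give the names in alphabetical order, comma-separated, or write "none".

none

Target reindex = [16, 19].
Intermediaries M with M contains reindex: none.
Union: none.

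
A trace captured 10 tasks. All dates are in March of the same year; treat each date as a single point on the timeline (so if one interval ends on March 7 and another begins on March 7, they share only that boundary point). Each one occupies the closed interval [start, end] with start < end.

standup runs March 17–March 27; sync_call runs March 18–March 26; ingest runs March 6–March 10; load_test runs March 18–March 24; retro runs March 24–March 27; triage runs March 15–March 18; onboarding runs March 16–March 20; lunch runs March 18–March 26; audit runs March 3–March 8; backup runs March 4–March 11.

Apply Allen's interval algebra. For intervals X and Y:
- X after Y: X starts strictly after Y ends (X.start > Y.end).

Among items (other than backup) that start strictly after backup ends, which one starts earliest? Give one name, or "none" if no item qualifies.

Target backup = [March 4, March 11].
audit [March 3, March 8] → overlaps → excluded.
ingest [March 6, March 10] → during → excluded.
load_test [March 18, March 24] → after → candidate.
lunch [March 18, March 26] → after → candidate.
onboarding [March 16, March 20] → after → candidate.
retro [March 24, March 27] → after → candidate.
standup [March 17, March 27] → after → candidate.
sync_call [March 18, March 26] → after → candidate.
triage [March 15, March 18] → after → candidate.
Among candidates, earliest start is March 15 → triage.

triage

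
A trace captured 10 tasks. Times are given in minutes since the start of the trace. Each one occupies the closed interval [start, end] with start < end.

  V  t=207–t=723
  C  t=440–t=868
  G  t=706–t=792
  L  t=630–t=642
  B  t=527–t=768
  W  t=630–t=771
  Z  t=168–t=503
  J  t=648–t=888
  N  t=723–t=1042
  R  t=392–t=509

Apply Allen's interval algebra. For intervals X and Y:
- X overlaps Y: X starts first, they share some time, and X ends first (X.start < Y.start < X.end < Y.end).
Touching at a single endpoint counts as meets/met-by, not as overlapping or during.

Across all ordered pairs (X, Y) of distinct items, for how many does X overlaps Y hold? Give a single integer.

20

Checking all 90 ordered pairs for relation 'overlaps'; matching pairs in alphabetical order:
(B, G): B overlaps G ✓
(B, J): B overlaps J ✓
(B, N): B overlaps N ✓
(B, W): B overlaps W ✓
(C, J): C overlaps J ✓
(C, N): C overlaps N ✓
(G, N): G overlaps N ✓
(J, N): J overlaps N ✓
(R, C): R overlaps C ✓
(V, B): V overlaps B ✓
(V, C): V overlaps C ✓
(V, G): V overlaps G ✓
(V, J): V overlaps J ✓
(V, W): V overlaps W ✓
(W, G): W overlaps G ✓
(W, J): W overlaps J ✓
(W, N): W overlaps N ✓
(Z, C): Z overlaps C ✓
(Z, R): Z overlaps R ✓
(Z, V): Z overlaps V ✓
Count: 20.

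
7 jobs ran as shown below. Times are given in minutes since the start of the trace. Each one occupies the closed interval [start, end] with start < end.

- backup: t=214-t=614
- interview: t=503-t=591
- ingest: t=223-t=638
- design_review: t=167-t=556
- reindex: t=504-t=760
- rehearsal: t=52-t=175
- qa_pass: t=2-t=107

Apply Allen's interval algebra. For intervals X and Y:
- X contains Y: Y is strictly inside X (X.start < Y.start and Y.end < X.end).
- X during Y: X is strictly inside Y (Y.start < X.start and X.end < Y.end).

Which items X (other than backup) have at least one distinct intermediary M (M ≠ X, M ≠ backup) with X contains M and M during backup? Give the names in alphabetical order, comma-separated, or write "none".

ingest

Target backup = [t=214, t=614].
Intermediaries M with M during backup: interview.
Via interview — items with X contains interview: ingest.
Union: ingest.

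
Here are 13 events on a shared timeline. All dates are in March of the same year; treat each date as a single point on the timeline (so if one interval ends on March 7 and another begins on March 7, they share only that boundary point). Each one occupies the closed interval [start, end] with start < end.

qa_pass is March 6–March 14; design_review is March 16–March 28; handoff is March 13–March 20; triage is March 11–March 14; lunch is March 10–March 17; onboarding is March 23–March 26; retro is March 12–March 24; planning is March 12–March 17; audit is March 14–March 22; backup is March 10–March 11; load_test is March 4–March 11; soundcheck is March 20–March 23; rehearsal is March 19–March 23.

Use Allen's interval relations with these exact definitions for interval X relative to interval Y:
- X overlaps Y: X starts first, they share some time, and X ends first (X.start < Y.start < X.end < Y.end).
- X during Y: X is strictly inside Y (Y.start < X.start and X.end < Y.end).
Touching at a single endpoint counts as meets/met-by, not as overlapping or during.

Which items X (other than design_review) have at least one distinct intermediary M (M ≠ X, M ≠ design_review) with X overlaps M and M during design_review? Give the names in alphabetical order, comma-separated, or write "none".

Target design_review = [March 16, March 28].
Intermediaries M with M during design_review: onboarding, rehearsal, soundcheck.
Via onboarding — items with X overlaps onboarding: retro.
Via rehearsal — items with X overlaps rehearsal: audit, handoff.
Via soundcheck — items with X overlaps soundcheck: audit.
Union: audit, handoff, retro.

audit, handoff, retro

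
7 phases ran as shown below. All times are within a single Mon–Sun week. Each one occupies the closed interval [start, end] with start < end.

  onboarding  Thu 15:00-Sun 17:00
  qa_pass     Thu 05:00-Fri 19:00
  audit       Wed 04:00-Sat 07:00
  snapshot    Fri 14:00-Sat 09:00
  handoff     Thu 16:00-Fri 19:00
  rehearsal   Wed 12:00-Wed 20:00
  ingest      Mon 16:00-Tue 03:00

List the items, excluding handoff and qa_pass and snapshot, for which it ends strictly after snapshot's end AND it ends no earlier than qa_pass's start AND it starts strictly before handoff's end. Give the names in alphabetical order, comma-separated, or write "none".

onboarding

Conditions: its end is strictly after snapshot's end (X.end > Sat 09:00) AND its end is no earlier than qa_pass's start (X.end >= Thu 05:00) AND its start is strictly before handoff's end (X.start < Fri 19:00).
audit: end Sat 07:00 > Sat 09:00? ✗; end Sat 07:00 >= Thu 05:00? ✓; start Wed 04:00 < Fri 19:00? ✓ → no.
ingest: end Tue 03:00 > Sat 09:00? ✗; end Tue 03:00 >= Thu 05:00? ✗; start Mon 16:00 < Fri 19:00? ✓ → no.
onboarding: end Sun 17:00 > Sat 09:00? ✓; end Sun 17:00 >= Thu 05:00? ✓; start Thu 15:00 < Fri 19:00? ✓ → yes.
rehearsal: end Wed 20:00 > Sat 09:00? ✗; end Wed 20:00 >= Thu 05:00? ✗; start Wed 12:00 < Fri 19:00? ✓ → no.
Result: onboarding.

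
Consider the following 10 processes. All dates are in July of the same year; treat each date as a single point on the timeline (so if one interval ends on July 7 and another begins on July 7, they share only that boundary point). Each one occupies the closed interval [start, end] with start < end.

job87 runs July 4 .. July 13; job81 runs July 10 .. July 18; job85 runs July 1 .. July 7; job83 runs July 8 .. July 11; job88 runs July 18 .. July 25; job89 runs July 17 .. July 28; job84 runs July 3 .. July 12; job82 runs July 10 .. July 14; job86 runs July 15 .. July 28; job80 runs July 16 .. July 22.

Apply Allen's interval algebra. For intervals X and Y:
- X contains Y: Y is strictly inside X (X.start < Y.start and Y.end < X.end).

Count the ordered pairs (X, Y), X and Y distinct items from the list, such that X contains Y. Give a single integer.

Checking all 90 ordered pairs for relation 'contains'; matching pairs in alphabetical order:
(job84, job83): job84 contains job83 ✓
(job86, job80): job86 contains job80 ✓
(job86, job88): job86 contains job88 ✓
(job87, job83): job87 contains job83 ✓
(job89, job88): job89 contains job88 ✓
Count: 5.

5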